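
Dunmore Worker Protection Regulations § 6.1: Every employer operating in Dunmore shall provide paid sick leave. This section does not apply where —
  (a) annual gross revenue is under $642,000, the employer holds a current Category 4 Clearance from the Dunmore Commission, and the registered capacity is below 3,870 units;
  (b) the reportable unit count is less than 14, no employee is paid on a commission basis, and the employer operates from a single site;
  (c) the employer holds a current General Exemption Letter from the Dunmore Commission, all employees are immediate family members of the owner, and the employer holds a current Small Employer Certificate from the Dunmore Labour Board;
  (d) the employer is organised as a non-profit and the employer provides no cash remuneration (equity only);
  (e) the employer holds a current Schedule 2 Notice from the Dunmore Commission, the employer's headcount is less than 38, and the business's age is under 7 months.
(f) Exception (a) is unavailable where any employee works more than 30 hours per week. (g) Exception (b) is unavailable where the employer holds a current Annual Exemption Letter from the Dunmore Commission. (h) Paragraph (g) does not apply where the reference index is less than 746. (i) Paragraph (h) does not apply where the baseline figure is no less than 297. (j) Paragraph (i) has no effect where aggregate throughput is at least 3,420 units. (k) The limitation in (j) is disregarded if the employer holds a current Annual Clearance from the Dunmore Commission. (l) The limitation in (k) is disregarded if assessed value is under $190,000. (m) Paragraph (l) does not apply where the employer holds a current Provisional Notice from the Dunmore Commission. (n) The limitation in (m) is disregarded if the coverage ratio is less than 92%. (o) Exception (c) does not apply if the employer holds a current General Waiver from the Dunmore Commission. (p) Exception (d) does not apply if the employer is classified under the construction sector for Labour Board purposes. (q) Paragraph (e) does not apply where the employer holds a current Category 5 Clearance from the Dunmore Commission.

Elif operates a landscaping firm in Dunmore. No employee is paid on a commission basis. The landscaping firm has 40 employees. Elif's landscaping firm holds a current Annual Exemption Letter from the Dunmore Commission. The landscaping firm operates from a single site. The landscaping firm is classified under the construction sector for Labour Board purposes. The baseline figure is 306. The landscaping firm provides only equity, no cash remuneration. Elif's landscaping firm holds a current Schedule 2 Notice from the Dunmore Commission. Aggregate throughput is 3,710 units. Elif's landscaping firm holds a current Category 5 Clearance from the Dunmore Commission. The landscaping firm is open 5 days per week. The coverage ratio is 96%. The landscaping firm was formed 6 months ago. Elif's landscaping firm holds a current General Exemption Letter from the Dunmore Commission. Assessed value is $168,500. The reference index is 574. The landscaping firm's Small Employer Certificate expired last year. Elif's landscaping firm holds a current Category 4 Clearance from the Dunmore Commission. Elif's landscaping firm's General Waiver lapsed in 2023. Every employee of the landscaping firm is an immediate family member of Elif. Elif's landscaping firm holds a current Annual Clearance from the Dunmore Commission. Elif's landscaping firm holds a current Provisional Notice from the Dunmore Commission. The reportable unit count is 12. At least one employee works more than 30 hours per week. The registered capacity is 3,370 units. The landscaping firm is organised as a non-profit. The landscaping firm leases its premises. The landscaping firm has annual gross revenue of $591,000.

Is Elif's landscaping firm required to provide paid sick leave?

Yes — Elif's landscaping firm must provide paid sick leave.

Exception (a) is satisfied on its face — annual gross revenue is $591,000, under the $642,000 limit; a current Category 4 Clearance is held; the registered capacity is 3,370 units, below the 3,870 units limit. But applying paragraph (f): (f) operates against (a): at least one employee exceeds 30 hours/week. (a) is therefore removed.
Exception (b) is satisfied on its face — the reportable unit count is 12, less than the 14 limit; no employee is paid on commission; the employer operates from a single site. But applying paragraphs (g)–(n): (g) operates against (b): a current Annual Exemption Letter is held. (h) would limit (g) — the reference index is 574, less than the 746 limit — but (i) sets (h) aside: (i) operates against (h): the baseline figure is 306, meeting the 297 threshold. (j) would limit (i) — aggregate throughput is 3,710 units, meeting the 3,420 units threshold — but (k) sets (j) aside: (k) operates against (j): a current Annual Clearance is held. (l) is engaged (assessed value is $168,500, under the $190,000 limit), but yields to (m): (m) applies — a current Provisional Notice is held. (n), which would lift (m), is inapplicable — the coverage ratio is 96%, not less than 92%. Exception (b) does not apply.
Exception (c) requires that the employer holds a current Small Employer Certificate from the Dunmore Labour Board; but the Small Employer Certificate has expired, so (c) is unavailable.
Exception (d)'s conditions are all satisfied: the employer is a non-profit; remuneration is equity-only. But: (p) operates — the landscaping firm is classified under the construction sector. So (d) is unavailable.
Exception (e) requires that the employer's headcount is less than 38; but the employer's headcount is 40, not less than 38, so (e) is unavailable.
Every exception is unavailable, so the rule governs.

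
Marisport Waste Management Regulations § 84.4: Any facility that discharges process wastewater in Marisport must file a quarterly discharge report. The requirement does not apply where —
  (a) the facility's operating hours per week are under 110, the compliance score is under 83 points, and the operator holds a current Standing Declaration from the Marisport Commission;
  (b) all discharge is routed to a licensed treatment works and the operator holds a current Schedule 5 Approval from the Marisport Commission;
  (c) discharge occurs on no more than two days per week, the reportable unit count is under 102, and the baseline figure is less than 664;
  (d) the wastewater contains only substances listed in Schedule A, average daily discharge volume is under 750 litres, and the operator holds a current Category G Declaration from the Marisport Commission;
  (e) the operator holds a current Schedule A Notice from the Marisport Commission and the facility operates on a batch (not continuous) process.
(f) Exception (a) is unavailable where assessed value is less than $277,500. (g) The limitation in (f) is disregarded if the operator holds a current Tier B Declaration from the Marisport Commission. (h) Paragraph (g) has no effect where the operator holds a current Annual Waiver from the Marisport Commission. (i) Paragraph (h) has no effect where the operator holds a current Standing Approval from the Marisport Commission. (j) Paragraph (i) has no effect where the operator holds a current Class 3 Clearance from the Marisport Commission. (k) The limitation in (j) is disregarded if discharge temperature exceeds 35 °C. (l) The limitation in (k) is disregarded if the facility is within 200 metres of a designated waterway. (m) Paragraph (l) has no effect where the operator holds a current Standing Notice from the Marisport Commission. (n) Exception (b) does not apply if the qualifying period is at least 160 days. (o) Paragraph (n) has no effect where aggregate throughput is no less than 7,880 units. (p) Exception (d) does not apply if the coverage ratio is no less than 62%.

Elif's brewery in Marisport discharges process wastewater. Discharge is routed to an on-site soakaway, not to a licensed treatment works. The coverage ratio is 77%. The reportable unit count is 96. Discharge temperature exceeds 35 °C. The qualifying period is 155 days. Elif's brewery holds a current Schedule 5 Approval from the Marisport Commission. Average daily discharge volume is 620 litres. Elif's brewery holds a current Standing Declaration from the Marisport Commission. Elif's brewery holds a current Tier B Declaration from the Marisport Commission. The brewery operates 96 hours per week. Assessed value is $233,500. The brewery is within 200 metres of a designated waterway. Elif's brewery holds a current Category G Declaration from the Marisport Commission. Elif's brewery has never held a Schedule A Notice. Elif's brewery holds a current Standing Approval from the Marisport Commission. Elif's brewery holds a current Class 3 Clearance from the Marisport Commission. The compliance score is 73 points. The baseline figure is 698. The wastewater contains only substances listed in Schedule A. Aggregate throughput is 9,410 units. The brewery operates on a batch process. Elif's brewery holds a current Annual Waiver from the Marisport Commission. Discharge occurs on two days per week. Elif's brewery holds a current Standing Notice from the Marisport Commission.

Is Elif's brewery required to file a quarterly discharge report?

All of (a)'s requirements are met (the facility's operating hours per week are 96, under the 110 limit; the compliance score is 73 points, under the 83 points limit; a current Standing Declaration is held). As to paragraphs (f)–(m): (f) would limit (a) — assessed value is $233,500, less than the $277,500 limit — but (g) sets (f) aside: (g) operates against (f): a current Tier B Declaration is held. (h) would limit (g) — a current Annual Waiver is held — but (i) sets (h) aside: (i) operates against (h): a current Standing Approval is held. (j) is triggered (a current Class 3 Clearance is held), but is overridden by (k): (k) is engaged — discharge temperature exceeds 35 °C. (l) operates (the brewery is within 200 m of a designated waterway), but is overridden by (m): (m) operates against (l): a current Standing Notice is held. Exception (a) stands.
Exception (b) does not apply: discharge is not routed to a licensed treatment works.
Exception (c) does not apply: the baseline figure is 698, not less than 664.
Exception (d) is satisfied on its face — the wastewater is Schedule-A-only; average daily discharge volume is 620 litres, under the 750 litres limit; a current Category G Declaration is held. But: (p) operates against (d): the coverage ratio is 77%, meeting the 62% threshold. Exception (d) does not apply.
Exception (e) fails — no current Schedule A Notice is held.

No — exception (a) applies; Elif's brewery is not required to file a quarterly discharge report.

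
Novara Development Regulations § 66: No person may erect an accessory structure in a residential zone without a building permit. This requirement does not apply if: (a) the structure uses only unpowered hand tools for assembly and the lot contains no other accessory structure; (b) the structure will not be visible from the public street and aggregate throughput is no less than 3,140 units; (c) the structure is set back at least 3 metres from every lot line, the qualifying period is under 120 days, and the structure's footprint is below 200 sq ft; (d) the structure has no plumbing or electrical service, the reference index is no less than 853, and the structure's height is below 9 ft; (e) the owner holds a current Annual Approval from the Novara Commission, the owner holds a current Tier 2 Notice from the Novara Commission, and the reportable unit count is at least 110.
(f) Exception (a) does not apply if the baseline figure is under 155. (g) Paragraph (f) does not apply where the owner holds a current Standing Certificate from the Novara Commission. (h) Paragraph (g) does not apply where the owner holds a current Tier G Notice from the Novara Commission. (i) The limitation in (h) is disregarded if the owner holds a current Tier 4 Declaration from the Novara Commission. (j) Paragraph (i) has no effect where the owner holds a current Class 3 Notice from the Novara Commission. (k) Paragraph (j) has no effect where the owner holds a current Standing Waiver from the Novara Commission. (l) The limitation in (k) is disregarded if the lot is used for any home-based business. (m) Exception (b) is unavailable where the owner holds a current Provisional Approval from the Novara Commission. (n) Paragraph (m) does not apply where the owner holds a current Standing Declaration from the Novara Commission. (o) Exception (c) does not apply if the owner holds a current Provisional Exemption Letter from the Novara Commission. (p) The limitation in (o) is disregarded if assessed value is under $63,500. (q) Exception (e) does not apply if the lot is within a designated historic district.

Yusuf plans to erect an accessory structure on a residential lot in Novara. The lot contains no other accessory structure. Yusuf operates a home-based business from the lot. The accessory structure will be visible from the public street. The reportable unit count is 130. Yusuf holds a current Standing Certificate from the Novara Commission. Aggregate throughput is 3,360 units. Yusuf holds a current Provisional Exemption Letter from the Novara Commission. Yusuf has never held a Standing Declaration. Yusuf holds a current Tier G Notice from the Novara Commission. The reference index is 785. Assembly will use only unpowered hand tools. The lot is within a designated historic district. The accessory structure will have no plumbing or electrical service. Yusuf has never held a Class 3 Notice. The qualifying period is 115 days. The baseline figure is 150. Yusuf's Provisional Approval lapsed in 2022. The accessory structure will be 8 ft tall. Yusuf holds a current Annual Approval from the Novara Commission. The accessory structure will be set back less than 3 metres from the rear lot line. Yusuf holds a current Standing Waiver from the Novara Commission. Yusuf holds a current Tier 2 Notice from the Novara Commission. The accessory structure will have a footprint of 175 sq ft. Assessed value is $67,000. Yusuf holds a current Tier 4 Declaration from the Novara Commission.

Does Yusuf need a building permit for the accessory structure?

All of (a)'s requirements are met (assembly uses only hand tools; the lot has no other accessory structure). As to paragraphs (f)–(l): (f) would limit (a) — the baseline figure is 150, under the 155 limit — but (g) sets (f) aside: (g) is triggered — a current Standing Certificate is held. (h) applies (a current Tier G Notice is held), but is displaced by (i): (i) operates against (h): a current Tier 4 Declaration is held. (j), which would lift (i), is not engaged — there is no Class 3 Notice in force. Exception (a) stands.
Exception (b) fails — the structure will be visible from the street.
Exception (c) does not apply: the rear setback is under 3 m.
Exception (d) requires that the reference index is no less than 853; but the reference index is 785, short of 853, so (d) is unavailable.
Exception (e) is satisfied on its face — a current Annual Approval is held; a current Tier 2 Notice is held; the reportable unit count is 130, meeting the 110 threshold. But: (q) is triggered — the lot is in a historic district. Exception (e) does not apply.

No — exception (a) applies; Yusuf does not need a building permit.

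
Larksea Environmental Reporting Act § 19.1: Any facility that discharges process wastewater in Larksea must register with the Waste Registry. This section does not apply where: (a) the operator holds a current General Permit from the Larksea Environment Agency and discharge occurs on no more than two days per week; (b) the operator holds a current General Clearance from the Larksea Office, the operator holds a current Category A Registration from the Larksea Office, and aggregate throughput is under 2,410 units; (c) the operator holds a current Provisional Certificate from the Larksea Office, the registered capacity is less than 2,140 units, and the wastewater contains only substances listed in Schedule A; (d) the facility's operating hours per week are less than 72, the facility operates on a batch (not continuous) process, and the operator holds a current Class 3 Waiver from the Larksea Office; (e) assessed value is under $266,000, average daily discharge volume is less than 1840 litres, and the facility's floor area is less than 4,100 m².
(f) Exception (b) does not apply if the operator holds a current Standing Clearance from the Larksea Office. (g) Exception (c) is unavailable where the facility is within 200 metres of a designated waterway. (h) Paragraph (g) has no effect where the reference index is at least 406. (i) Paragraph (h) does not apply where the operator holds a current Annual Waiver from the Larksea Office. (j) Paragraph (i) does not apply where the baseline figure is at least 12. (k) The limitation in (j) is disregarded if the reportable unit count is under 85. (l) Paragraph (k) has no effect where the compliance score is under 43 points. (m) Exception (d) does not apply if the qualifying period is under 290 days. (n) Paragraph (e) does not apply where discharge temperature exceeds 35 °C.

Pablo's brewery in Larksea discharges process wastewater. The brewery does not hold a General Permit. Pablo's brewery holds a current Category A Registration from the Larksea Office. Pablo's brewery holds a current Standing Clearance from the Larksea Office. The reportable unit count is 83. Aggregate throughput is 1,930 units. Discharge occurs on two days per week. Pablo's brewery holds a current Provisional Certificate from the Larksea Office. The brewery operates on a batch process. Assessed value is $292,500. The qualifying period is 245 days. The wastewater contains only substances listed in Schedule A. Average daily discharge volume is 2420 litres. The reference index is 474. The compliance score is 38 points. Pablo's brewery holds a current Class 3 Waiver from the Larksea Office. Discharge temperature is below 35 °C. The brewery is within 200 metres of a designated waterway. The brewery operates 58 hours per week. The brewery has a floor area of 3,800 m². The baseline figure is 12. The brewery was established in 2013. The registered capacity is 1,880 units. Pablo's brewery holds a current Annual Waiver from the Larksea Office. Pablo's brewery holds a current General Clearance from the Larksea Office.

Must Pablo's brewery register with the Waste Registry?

Exception (a) fails — no General Permit is held.
Exception (b): a current General Clearance is held; a current Category A Registration is held; aggregate throughput is 1,930 units, under the 2,410 units limit — every condition holds. But: (f) operates against (b): a current Standing Clearance is held. So (b) is unavailable.
Exception (c)'s conditions are all satisfied: a current Provisional Certificate is held; the registered capacity is 1,880 units, less than the 2,140 units limit; the wastewater is Schedule-A-only. Applying paragraphs (g)–(l): (g) would limit (c) — the brewery is within 200 m of a designated waterway — but (h) sets (g) aside: (h) operates against (g): the reference index is 474, meeting the 406 threshold. (i) applies (a current Annual Waiver is held), but is overridden by (j): (j) is triggered — the baseline figure is 12, meeting the 12 threshold. (k) operates (the reportable unit count is 83, under the 85 limit), but is displaced by (l): (l) is triggered — the compliance score is 38 points, under the 43 points limit. (c) remains available.
All of (d)'s requirements are met (the facility's operating hours per week are 58, less than the 72 limit; the facility operates on a batch process; a current Class 3 Waiver is held). Turning to paragraph (m): (m) operates against (d): the qualifying period is 245 days, under the 290 days limit. So (d) is unavailable.
Exception (e) requires that assessed value is under $266,000; but assessed value is $292,500, not under $266,000, so (e) is unavailable.

No — exception (c) applies; Pablo's brewery is not required to register with the Waste Registry.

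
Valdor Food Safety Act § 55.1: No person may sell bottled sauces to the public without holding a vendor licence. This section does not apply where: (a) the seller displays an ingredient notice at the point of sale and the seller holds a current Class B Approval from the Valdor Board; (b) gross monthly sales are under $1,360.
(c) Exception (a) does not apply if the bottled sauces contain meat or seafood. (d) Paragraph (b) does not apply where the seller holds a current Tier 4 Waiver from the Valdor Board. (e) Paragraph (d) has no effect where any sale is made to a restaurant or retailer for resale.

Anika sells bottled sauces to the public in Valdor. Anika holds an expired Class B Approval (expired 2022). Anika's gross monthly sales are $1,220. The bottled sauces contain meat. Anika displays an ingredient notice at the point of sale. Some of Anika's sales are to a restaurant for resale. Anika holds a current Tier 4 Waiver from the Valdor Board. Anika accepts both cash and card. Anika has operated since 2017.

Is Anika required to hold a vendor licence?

No — exception (b) applies; Anika is not required to hold a vendor licence.

Exception (a) fails — the Class B Approval is not current.
Exception (b): gross monthly sales are $1,220, under the $1,360 limit — every condition holds. Considering the limiting provisions: (d) would limit (b) — a current Tier 4 Waiver is held — but (e) sets (d) aside: (e) is triggered — some sales are to a restaurant for resale. So (b) applies.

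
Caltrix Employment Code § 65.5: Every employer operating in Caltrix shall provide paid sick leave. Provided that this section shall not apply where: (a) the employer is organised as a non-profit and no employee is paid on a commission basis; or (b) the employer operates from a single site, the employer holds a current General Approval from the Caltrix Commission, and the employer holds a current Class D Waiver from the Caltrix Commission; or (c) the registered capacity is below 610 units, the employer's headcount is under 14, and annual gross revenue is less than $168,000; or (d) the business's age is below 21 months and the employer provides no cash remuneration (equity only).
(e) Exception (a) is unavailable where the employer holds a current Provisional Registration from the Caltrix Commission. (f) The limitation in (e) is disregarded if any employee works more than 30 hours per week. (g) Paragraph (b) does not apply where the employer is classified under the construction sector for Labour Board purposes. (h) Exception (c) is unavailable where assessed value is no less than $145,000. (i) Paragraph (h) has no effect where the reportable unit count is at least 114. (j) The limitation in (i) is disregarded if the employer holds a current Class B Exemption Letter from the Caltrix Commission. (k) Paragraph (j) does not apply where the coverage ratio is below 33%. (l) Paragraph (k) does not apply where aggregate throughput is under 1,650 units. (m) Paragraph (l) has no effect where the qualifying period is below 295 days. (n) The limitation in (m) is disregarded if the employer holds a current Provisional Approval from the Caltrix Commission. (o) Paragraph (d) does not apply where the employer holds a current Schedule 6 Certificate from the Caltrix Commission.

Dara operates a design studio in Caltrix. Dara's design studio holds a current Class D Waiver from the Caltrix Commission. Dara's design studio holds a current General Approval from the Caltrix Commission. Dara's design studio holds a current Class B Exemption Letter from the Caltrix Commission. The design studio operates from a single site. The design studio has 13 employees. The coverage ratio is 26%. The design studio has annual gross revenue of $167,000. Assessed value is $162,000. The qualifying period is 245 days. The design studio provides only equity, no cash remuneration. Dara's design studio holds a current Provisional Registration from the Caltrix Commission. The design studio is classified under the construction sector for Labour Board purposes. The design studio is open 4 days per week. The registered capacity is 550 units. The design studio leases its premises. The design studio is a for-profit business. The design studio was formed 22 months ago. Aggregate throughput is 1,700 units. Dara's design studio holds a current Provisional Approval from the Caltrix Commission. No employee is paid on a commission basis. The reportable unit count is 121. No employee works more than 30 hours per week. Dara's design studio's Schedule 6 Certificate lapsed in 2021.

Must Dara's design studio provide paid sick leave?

Exception (a) requires that the employer is organised as a non-profit; but the employer is for-profit, so (a) is unavailable.
Exception (b) is satisfied on its face — the employer operates from a single site; a current General Approval is held; a current Class D Waiver is held. But: (g) is engaged — the design studio is classified under the construction sector. Exception (b) does not apply.
Exception (c)'s conditions are all satisfied: the registered capacity is 550 units, below the 610 units limit; the employer's headcount is 13, under the 14 limit; annual gross revenue is $167,000, less than the $168,000 limit. Under paragraphs (h)–(n): (h) would limit (c) — assessed value is $162,000, meeting the $145,000 threshold — but (i) sets (h) aside: (i) is triggered — the reportable unit count is 121, meeting the 114 threshold. (j) is triggered (a current Class B Exemption Letter is held), but is itself disapplied by (k): (k) operates against (j): the coverage ratio is 26%, below the 33% limit. (l) is not engaged (aggregate throughput is 1,700 units, not under 1,650 units), so (k) stands. Exception (c) stands.
Exception (d) fails — the business's age is 22 months, not below 21 months.

No — exception (c) applies; Dara's design studio is not required to provide paid sick leave.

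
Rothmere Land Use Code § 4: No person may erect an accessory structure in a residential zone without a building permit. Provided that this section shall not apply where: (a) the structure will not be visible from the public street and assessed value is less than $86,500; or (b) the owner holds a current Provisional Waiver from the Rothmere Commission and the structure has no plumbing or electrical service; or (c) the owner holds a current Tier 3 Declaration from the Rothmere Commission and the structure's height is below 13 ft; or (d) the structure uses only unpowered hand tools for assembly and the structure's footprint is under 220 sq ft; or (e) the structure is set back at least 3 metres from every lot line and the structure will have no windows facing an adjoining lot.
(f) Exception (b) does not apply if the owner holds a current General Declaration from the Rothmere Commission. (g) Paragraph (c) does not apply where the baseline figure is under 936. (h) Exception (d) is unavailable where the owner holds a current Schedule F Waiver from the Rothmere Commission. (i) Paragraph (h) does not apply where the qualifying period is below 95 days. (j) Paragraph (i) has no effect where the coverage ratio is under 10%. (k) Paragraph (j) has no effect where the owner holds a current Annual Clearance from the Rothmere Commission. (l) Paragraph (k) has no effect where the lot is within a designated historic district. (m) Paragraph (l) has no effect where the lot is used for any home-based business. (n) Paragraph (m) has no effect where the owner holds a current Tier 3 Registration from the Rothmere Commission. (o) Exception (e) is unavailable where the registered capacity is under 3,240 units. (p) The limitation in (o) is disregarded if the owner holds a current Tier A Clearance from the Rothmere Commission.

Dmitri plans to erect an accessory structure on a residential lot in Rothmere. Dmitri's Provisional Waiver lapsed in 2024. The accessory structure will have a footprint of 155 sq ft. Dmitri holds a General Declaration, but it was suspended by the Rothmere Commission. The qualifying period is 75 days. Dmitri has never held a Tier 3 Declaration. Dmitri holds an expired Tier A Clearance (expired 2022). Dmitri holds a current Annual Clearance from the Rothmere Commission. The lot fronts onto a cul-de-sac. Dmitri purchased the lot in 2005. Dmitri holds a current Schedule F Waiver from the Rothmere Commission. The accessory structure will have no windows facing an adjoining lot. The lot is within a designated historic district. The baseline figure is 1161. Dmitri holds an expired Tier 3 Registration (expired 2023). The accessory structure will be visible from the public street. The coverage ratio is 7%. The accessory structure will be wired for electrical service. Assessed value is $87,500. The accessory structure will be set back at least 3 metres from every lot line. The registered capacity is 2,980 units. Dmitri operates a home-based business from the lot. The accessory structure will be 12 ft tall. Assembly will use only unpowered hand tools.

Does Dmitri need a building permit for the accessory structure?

No — exception (d) applies; Dmitri does not need a building permit.

Exception (a) requires that the structure will not be visible from the public street; but the structure will be visible from the street, so (a) is unavailable.
Exception (b) does not apply: there is no Provisional Waiver in force.
Exception (c) does not apply: no current Tier 3 Declaration is held.
Exception (d) is satisfied on its face — assembly uses only hand tools; the structure's footprint is 155 sq ft, under the 220 sq ft limit. Under paragraphs (h)–(n): (h) operates (a current Schedule F Waiver is held), but is displaced by (i): (i) operates against (h): the qualifying period is 75 days, below the 95 days limit. (j) would limit (i) — the coverage ratio is 7%, under the 10% limit — but (k) sets (j) aside: (k) is triggered — a current Annual Clearance is held. (l) would limit (k) — the lot is in a historic district — but (m) sets (l) aside: (m) applies — a home-based business operates on the lot. (n) is not engaged (no current Tier 3 Registration is held), so (m) stands. So (d) applies.
Exception (e): the setback is at least 3 m on every side; no windows face an adjoining lot — every condition holds. But applying paragraphs (o)–(p): (o) operates against (e): the registered capacity is 2,980 units, under the 3,240 units limit. (p) is inapplicable (no current Tier A Clearance is held), so (o) stands. So (e) is unavailable.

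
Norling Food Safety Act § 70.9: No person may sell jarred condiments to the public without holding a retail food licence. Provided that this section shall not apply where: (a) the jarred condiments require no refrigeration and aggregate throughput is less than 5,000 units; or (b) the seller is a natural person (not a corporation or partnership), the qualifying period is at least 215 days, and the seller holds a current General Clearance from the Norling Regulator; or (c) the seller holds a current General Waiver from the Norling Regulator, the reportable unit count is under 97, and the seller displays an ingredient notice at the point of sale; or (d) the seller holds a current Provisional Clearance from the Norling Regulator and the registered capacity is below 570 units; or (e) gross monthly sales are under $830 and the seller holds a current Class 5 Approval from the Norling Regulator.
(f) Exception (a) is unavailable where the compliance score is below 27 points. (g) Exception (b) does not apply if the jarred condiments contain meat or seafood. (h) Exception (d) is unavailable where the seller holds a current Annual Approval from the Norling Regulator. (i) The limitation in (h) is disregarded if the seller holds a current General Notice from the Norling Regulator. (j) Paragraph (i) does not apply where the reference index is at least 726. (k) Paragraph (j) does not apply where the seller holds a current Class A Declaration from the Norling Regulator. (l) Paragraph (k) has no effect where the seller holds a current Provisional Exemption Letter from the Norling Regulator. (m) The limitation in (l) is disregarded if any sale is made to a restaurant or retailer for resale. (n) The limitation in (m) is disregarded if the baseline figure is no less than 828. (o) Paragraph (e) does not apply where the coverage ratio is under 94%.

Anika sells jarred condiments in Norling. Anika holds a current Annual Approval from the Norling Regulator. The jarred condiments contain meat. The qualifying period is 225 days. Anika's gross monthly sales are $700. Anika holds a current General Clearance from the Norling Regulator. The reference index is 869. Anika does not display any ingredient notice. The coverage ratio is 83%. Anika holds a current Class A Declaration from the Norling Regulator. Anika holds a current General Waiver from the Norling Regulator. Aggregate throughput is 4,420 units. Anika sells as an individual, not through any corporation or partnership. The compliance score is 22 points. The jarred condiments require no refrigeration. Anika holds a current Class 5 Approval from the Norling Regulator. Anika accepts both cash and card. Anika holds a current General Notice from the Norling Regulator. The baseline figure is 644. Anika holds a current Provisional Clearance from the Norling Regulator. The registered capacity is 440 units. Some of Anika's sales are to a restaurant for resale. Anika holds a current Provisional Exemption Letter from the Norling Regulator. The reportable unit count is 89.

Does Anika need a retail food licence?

Exception (a)'s conditions are all satisfied: the jarred condiments are shelf-stable; aggregate throughput is 4,420 units, less than the 5,000 units limit. Turning to paragraph (f): (f) operates — the compliance score is 22 points, below the 27 points limit. So (a) is unavailable.
Exception (b)'s conditions are all satisfied: the seller is a natural person; the qualifying period is 225 days, meeting the 215 days threshold; a current General Clearance is held. But applying paragraph (g): (g) operates against (b): the jarred condiments contain meat. Exception (b) does not apply.
Exception (c) requires that the seller displays an ingredient notice at the point of sale; but no ingredient notice is displayed, so (c) is unavailable.
Exception (d) is satisfied on its face — a current Provisional Clearance is held; the registered capacity is 440 units, below the 570 units limit. Applying paragraphs (h)–(n): (h) would limit (d) — a current Annual Approval is held — but (i) sets (h) aside: (i) operates — a current General Notice is held. (j) operates (the reference index is 869, meeting the 726 threshold), but yields to (k): (k) applies — a current Class A Declaration is held. (l) is triggered (a current Provisional Exemption Letter is held), but is set aside by (m): (m) applies — some sales are to a restaurant for resale. (n) is not engaged (the baseline figure is 644, short of 828), so (m) stands. Exception (d) stands.
Exception (e)'s conditions are all satisfied: gross monthly sales are $700, under the $830 limit; a current Class 5 Approval is held. Turning to paragraph (o): (o) operates against (e): the coverage ratio is 83%, under the 94% limit. (e) is therefore removed.

No — exception (d) applies; Anika is not required to hold a retail food licence.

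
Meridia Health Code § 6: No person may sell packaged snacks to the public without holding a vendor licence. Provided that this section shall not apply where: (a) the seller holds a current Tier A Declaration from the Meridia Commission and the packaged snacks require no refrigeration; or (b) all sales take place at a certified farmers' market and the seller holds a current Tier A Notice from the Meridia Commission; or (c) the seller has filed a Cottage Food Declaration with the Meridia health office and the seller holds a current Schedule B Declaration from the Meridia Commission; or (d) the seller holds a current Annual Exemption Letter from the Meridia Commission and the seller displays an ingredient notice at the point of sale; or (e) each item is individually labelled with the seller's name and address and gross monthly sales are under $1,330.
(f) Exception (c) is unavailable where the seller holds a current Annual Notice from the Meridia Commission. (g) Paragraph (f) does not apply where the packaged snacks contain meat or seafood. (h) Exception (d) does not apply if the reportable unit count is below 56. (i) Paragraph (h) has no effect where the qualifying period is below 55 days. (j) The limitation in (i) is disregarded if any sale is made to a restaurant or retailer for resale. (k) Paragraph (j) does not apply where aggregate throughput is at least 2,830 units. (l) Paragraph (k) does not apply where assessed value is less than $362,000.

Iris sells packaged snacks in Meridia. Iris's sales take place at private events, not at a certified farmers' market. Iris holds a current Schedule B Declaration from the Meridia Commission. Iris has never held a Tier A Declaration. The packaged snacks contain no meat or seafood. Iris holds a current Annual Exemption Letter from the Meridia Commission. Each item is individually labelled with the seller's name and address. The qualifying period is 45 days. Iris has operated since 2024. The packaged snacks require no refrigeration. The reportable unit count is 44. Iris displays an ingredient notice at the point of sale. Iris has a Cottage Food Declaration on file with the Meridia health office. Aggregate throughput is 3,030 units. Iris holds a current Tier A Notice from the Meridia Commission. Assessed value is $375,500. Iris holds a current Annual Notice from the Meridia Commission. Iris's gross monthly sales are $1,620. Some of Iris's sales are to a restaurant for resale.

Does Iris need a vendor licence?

No — exception (d) applies; Iris is not required to hold a vendor licence.

Exception (a) requires that the seller holds a current Tier A Declaration from the Meridia Commission; but the Tier A Declaration is not current, so (a) is unavailable.
Exception (b) fails — sales are at private events, not a certified farmers' market.
Exception (c): a Cottage Food Declaration is on file; a current Schedule B Declaration is held — every condition holds. Turning to paragraphs (f)–(g): (f) operates against (c): a current Annual Notice is held. (g), which would lift (f), is not engaged — the packaged snacks contain no meat or seafood. So (c) is unavailable.
Exception (d)'s conditions are all satisfied: a current Annual Exemption Letter is held; an ingredient notice is displayed. Under paragraphs (h)–(l): (h) operates (the reportable unit count is 44, below the 56 limit), but is set aside by (i): (i) operates against (h): the qualifying period is 45 days, below the 55 days limit. (j) would limit (i) — some sales are to a restaurant for resale — but (k) sets (j) aside: (k) operates against (j): aggregate throughput is 3,030 units, meeting the 2,830 units threshold. (l), which would lift (k), is not triggered — assessed value is $375,500, not less than $362,000. Exception (d) stands.
Exception (e) fails — gross monthly sales are $1,620, not under $1,330.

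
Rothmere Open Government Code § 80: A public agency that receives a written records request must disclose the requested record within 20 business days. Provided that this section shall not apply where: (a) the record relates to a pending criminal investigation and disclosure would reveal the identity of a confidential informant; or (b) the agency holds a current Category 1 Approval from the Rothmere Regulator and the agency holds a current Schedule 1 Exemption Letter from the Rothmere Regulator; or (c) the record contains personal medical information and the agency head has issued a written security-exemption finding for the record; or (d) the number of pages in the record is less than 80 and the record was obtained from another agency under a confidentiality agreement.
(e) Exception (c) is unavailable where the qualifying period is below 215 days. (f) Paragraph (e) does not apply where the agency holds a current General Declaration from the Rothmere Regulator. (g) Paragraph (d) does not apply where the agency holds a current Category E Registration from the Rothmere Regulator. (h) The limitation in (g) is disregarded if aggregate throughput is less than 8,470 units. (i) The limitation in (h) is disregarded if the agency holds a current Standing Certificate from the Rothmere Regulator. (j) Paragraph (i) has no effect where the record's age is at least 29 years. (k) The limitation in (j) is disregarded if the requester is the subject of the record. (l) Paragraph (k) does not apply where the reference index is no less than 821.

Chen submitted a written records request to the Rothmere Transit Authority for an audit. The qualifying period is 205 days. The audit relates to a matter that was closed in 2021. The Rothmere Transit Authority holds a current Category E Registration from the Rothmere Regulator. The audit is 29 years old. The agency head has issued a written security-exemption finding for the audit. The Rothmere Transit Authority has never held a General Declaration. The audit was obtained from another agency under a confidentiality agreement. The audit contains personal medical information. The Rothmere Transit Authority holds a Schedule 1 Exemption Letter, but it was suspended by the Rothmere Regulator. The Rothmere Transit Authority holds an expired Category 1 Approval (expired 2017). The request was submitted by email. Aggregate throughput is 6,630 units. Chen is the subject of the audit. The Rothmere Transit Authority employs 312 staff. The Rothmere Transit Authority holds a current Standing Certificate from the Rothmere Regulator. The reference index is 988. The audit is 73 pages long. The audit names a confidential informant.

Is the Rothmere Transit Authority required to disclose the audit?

Exception (a) does not apply: the audit relates to a closed matter.
Exception (b) does not apply: the Category 1 Approval is not current.
Exception (c)'s conditions are all satisfied: the audit contains personal medical information; a written security-exemption finding has been issued. But applying paragraphs (e)–(f): (e) operates against (c): the qualifying period is 205 days, below the 215 days limit. (f) is inapplicable (the General Declaration is not current), so (e) stands. Exception (c) does not apply.
Exception (d): the number of pages in the record is 73, less than the 80 limit; the audit was obtained under a confidentiality agreement — every condition holds. Under paragraphs (g)–(l): (g) would limit (d) — a current Category E Registration is held — but (h) sets (g) aside: (h) is engaged — aggregate throughput is 6,630 units, less than the 8,470 units limit. (i) would limit (h) — a current Standing Certificate is held — but (j) sets (i) aside: (j) applies — the record's age is 29 years, meeting the 29 years threshold. (k) would limit (j) — Chen is the subject of the audit — but (l) sets (k) aside: (l) is triggered — the reference index is 988, meeting the 821 threshold. So (d) applies.

No — exception (d) applies; the Rothmere Transit Authority is not required to disclose the audit.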